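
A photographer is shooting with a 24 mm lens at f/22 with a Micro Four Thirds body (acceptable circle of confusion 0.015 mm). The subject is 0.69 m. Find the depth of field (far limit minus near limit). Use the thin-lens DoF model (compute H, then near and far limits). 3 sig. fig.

0.616 m

Hyperfocal distance H = f²/(N·c) + f = 24²/(22 × 0.015) + 24 = 576/0.33 + 24 ≈ 1769.5 mm ≈ 1.769 m.
Near limit Dn = s·(H − f)/(H + s − 2f) = 690 × (1769.5 − 24) / (1769.5 + 690 − 2 × 24) = 690 × 1745.5 / 2411.5 ≈ 499.43 mm.
Far limit Df = s·(H − f)/(H − s) = 690 × (1769.5 − 24) / (1769.5 − 690) = 690 × 1745.5 / 1079.5 ≈ 1115.72 mm.
Depth of field = Df − Dn = 1115.72 − 499.43 ≈ 616.29 mm ≈ 0.616 m.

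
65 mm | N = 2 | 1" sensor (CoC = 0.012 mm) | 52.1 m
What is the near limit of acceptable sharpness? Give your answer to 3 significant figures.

Hyperfocal distance H = f²/(N·c) + f = 65²/(2 × 0.012) + 65 = 4225/0.024 + 65 ≈ 176106.7 mm ≈ 176.1 m.
Near limit Dn = s·(H − f)/(H + s − 2f) = 52100 × (176106.7 − 65) / (176106.7 + 52100 − 2 × 65) = 52100 × 176041.7 / 228076.7 ≈ 40214 mm ≈ 40.2 m.

40.2 m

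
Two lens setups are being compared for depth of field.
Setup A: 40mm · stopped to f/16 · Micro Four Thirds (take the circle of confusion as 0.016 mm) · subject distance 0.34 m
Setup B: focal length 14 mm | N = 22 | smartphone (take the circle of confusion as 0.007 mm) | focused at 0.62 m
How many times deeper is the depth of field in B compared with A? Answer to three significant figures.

Setup A: H = 40²/(16×0.016) + 40 ≈ 6290.0 mm; DoF = Df − Dn = 357.143 − 324.427 ≈ 32.716 mm.
Setup B: H = 14²/(22×0.007) + 14 ≈ 1286.7 mm; DoF = Df − Dn = 1183.53 − 420.01 ≈ 763.52 mm.
Ratio = 763.52 / 32.716 ≈ 23.3.

23.3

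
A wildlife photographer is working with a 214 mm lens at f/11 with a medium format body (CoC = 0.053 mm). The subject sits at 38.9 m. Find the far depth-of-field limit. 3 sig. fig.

Hyperfocal distance H = f²/(N·c) + f = 214²/(11 × 0.053) + 214 = 45796/0.583 + 214 ≈ 78766.3 mm ≈ 78.77 m.
Far limit Df = s·(H − f)/(H − s) = 38900 × (78766.3 − 214) / (78766.3 − 38900) = 38900 × 78552.3 / 39866.3 ≈ 76648 mm ≈ 76.6 m.

76.6 m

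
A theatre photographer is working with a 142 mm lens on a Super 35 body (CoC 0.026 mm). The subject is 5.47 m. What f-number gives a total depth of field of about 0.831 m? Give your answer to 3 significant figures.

Write h = H − f = f²/(N·c). The thin-lens limits are Dn = s·h/(h + (s−f)) and Df = s·h/(h − (s−f)), so DoF = Df − Dn = 2·s·(s−f)·h / (h² − (s−f)²).
That is a quadratic in h: DoF·h² − 2·s·(s−f)·h − DoF·(s−f)² = 0 ⇒ h = (s−f)·(s + √(s² + DoF²)) / DoF = 5328 × (5470 + √(5470² + 831²)) / 831 = 5328 × (5470 + 5532.76) / 831 ≈ 70545 mm.
Then N = f²/(c·h) = 142² / (0.026 × 70545) = 20164 / 1834.2 ≈ 11.

f/11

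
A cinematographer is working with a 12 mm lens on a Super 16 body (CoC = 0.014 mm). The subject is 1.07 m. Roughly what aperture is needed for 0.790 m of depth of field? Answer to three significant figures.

f/3.20

Write h = H − f = f²/(N·c). The thin-lens limits are Dn = s·h/(h + (s−f)) and Df = s·h/(h − (s−f)), so DoF = Df − Dn = 2·s·(s−f)·h / (h² − (s−f)²).
That is a quadratic in h: DoF·h² − 2·s·(s−f)·h − DoF·(s−f)² = 0 ⇒ h = (s−f)·(s + √(s² + DoF²)) / DoF = 1058 × (1070 + √(1070² + 790²)) / 790 = 1058 × (1070 + 1330.04) / 790 ≈ 3214.2 mm.
Then N = f²/(c·h) = 12² / (0.014 × 3214.2) = 144 / 44.999 ≈ 3.20.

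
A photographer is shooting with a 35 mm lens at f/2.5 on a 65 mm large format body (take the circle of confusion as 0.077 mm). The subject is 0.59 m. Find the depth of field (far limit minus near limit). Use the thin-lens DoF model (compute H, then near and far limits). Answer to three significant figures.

Hyperfocal distance H = f²/(N·c) + f = 35²/(2.5 × 0.077) + 35 = 1225/0.1925 + 35 ≈ 6398.6 mm ≈ 6.399 m.
Near limit Dn = s·(H − f)/(H + s − 2f) = 590 × (6398.6 − 35) / (6398.6 + 590 − 2 × 35) = 590 × 6363.6 / 6918.6 ≈ 542.67 mm.
Far limit Df = s·(H − f)/(H − s) = 590 × (6398.6 − 35) / (6398.6 − 590) = 590 × 6363.6 / 5808.6 ≈ 646.37 mm.
Depth of field = Df − Dn = 646.37 − 542.67 ≈ 103.70 mm.

104 mm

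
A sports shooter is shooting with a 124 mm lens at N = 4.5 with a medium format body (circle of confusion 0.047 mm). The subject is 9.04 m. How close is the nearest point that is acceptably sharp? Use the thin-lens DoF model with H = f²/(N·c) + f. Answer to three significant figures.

8.05 m

Hyperfocal distance H = f²/(N·c) + f = 124²/(4.5 × 0.047) + 124 = 15376/0.2115 + 124 ≈ 72823.8 mm ≈ 72.82 m.
Near limit Dn = s·(H − f)/(H + s − 2f) = 9040 × (72823.8 − 124) / (72823.8 + 9040 − 2 × 124) = 9040 × 72699.8 / 81615.8 ≈ 8052.4 mm ≈ 8.05 m.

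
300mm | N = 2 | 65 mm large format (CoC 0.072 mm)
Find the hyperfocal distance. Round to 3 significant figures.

Hyperfocal distance H = f²/(N·c) + f = 300²/(2 × 0.072) + 300 = 90000/0.144 + 300 ≈ 625300.0 mm ≈ 625 m.

625 m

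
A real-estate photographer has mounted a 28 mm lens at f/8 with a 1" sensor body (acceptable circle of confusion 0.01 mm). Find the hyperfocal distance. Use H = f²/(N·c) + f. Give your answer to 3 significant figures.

Hyperfocal distance H = f²/(N·c) + f = 28²/(8 × 0.01) + 28 = 784/0.08 + 28 ≈ 9828.0 mm ≈ 9.83 m.

9.83 m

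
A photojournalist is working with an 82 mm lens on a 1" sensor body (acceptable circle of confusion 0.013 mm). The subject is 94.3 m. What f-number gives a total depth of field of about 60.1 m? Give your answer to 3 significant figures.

f/1.60

Write h = H − f = f²/(N·c). The thin-lens limits are Dn = s·h/(h + (s−f)) and Df = s·h/(h − (s−f)), so DoF = Df − Dn = 2·s·(s−f)·h / (h² − (s−f)²).
That is a quadratic in h: DoF·h² − 2·s·(s−f)·h − DoF·(s−f)² = 0 ⇒ h = (s−f)·(s + √(s² + DoF²)) / DoF = 94218 × (94300 + √(94300² + 60100²)) / 60100 = 94218 × (94300 + 111824) / 60100 ≈ 323137 mm.
Then N = f²/(c·h) = 82² / (0.013 × 323137) = 6724 / 4200.8 ≈ 1.60.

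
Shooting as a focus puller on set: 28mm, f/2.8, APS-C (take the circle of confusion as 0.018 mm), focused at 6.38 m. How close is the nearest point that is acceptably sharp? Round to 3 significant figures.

4.53 m

Hyperfocal distance H = f²/(N·c) + f = 28²/(2.8 × 0.018) + 28 = 784/0.0504 + 28 ≈ 15583.6 mm ≈ 15.58 m.
Near limit Dn = s·(H − f)/(H + s − 2f) = 6380 × (15583.6 − 28) / (15583.6 + 6380 − 2 × 28) = 6380 × 15555.6 / 21907.6 ≈ 4530.1 mm ≈ 4.53 m.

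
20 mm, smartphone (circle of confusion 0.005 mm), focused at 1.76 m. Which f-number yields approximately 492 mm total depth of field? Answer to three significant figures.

Write h = H − f = f²/(N·c). The thin-lens limits are Dn = s·h/(h + (s−f)) and Df = s·h/(h − (s−f)), so DoF = Df − Dn = 2·s·(s−f)·h / (h² − (s−f)²).
That is a quadratic in h: DoF·h² − 2·s·(s−f)·h − DoF·(s−f)² = 0 ⇒ h = (s−f)·(s + √(s² + DoF²)) / DoF = 1740 × (1760 + √(1760² + 492²)) / 492 = 1740 × (1760 + 1827.47) / 492 ≈ 12687 mm.
Then N = f²/(c·h) = 20² / (0.005 × 12687) = 400 / 63.437 ≈ 6.31.

f/6.31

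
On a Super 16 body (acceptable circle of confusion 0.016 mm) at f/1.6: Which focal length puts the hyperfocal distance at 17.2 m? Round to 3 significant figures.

From H = f²/(N·c) + f, with f ≪ H: f ≈ √(H·N·c) = √(17200 × 1.6 × 0.016) = √440.32 ≈ 20.98 mm.
The +f correction barely moves this — solving exactly, f² + N·c·f − N·c·H = 0 ⇒ f = (−N·c + √((N·c)² + 4·N·c·H))/2 = (−0.0256 + √1761.3)/2 ≈ 20.971 mm, so f ≈ 21.0 mm.

21.0 mm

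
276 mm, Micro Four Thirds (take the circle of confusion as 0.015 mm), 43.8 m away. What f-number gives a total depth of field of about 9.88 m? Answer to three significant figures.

Write h = H − f = f²/(N·c). The thin-lens limits are Dn = s·h/(h + (s−f)) and Df = s·h/(h − (s−f)), so DoF = Df − Dn = 2·s·(s−f)·h / (h² − (s−f)²).
That is a quadratic in h: DoF·h² − 2·s·(s−f)·h − DoF·(s−f)² = 0 ⇒ h = (s−f)·(s + √(s² + DoF²)) / DoF = 43524 × (43800 + √(43800² + 9880²)) / 9880 = 43524 × (43800 + 44900.5) / 9880 ≈ 390749 mm.
Then N = f²/(c·h) = 276² / (0.015 × 390749) = 76176 / 5861.2 ≈ 13.

f/13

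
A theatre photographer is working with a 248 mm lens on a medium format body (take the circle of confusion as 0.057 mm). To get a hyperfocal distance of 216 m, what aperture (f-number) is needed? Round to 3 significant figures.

f/5

Rearrange H = f²/(N·c) + f for N: N = f² / ((H − f)·c).
N = 248² / ((216000 − 248) × 0.057) = 61504 / 12298 ≈ 5.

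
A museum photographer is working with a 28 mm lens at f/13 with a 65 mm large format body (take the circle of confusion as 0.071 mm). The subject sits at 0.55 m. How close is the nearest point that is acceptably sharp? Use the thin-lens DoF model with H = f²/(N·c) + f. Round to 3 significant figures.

341 mm

Hyperfocal distance H = f²/(N·c) + f = 28²/(13 × 0.071) + 28 = 784/0.923 + 28 ≈ 877.4 mm ≈ 0.877 m.
Near limit Dn = s·(H − f)/(H + s − 2f) = 550 × (877.4 − 28) / (877.4 + 550 − 2 × 28) = 550 × 849.4 / 1371.4 ≈ 340.65 mm.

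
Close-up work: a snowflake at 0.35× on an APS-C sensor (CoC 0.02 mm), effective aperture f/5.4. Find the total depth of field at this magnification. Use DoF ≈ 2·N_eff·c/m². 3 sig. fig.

1.76 mm

At magnification m, DoF ≈ 2·N_eff·c/m² = 2 × 5.4 × 0.02 / 0.35² = 0.216 / 0.1225 ≈ 1.76 mm.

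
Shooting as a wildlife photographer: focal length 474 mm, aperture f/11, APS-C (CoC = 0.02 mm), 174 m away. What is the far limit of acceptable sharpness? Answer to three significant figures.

Hyperfocal distance H = f²/(N·c) + f = 474²/(11 × 0.02) + 474 = 224676/0.22 + 474 ≈ 1021728.5 mm ≈ 1022 m.
Far limit Df = s·(H − f)/(H − s) = 174000 × (1021728.5 − 474) / (1021728.5 − 174000) = 174000 × 1021254.5 / 847728.5 ≈ 209617 mm ≈ 210 m.

210 m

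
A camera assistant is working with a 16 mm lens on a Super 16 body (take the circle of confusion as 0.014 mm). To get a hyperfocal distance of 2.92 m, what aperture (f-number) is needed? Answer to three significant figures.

f/6.30

Rearrange H = f²/(N·c) + f for N: N = f² / ((H − f)·c).
N = 16² / ((2920 − 16) × 0.014) = 256 / 40.66 ≈ 6.30.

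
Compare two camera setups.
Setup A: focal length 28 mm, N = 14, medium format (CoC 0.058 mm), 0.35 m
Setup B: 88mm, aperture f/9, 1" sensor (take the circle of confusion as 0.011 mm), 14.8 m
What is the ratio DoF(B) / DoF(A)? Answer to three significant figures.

22.0

Setup A: H = 28²/(14×0.058) + 28 ≈ 993.5 mm; DoF = Df − Dn = 525.13 − 262.47 ≈ 262.66 mm.
Setup B: H = 88²/(9×0.011) + 88 ≈ 78310.2 mm; DoF = Df − Dn = 18228.4 − 12457.1 ≈ 5771.3 mm.
Ratio = 5771.3 / 262.66 ≈ 22.0.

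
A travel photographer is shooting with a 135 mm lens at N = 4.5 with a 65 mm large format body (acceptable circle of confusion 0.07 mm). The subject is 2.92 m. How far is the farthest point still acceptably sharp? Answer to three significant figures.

3.07 m

Hyperfocal distance H = f²/(N·c) + f = 135²/(4.5 × 0.07) + 135 = 18225/0.315 + 135 ≈ 57992.1 mm ≈ 57.99 m.
Far limit Df = s·(H − f)/(H − s) = 2920 × (57992.1 − 135) / (57992.1 − 2920) = 2920 × 57857.1 / 55072.1 ≈ 3067.7 mm ≈ 3.07 m.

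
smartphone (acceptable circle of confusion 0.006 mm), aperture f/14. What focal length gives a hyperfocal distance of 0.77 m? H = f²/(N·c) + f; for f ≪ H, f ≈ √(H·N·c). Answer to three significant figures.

From H = f²/(N·c) + f, with f ≪ H: f ≈ √(H·N·c) = √(770 × 14 × 0.006) = √64.680 ≈ 8.042 mm.
Exact: f² + N·c·f − N·c·H = 0 ⇒ f = (−N·c + √((N·c)² + 4·N·c·H))/2 = (−0.084 + √258.73)/2 ≈ 8.0005 mm ≈ 8.00 mm.

8.00 mm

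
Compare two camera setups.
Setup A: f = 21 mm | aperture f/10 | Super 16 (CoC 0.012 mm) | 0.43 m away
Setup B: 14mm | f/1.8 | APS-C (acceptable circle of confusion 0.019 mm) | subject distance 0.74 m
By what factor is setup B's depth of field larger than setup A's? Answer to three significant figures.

1.97

Setup A: H = 21²/(10×0.012) + 21 ≈ 3696.0 mm; DoF = Df − Dn = 483.849 − 386.937 ≈ 96.912 mm.
Setup B: H = 14²/(1.8×0.019) + 14 ≈ 5745.0 mm; DoF = Df − Dn = 847.34 − 656.80 ≈ 190.54 mm.
Ratio = 190.54 / 96.912 ≈ 1.97.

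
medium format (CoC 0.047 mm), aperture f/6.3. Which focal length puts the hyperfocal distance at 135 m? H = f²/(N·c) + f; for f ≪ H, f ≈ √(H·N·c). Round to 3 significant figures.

From H = f²/(N·c) + f, with f ≪ H: f ≈ √(H·N·c) = √(135000 × 6.3 × 0.047) = √39974 ≈ 199.9 mm.
The +f correction barely moves this — solving exactly, f² + N·c·f − N·c·H = 0 ⇒ f = (−N·c + √((N·c)² + 4·N·c·H))/2 = (−0.2961 + √159894)/2 ≈ 199.79 mm, so f ≈ 200 mm.

200 mm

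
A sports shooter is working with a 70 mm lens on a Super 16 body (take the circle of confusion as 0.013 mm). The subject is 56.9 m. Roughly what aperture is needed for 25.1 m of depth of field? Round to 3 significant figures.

f/1.40

Write h = H − f = f²/(N·c). The thin-lens limits are Dn = s·h/(h + (s−f)) and Df = s·h/(h − (s−f)), so DoF = Df − Dn = 2·s·(s−f)·h / (h² − (s−f)²).
That is a quadratic in h: DoF·h² − 2·s·(s−f)·h − DoF·(s−f)² = 0 ⇒ h = (s−f)·(s + √(s² + DoF²)) / DoF = 56830 × (56900 + √(56900² + 25100²)) / 25100 = 56830 × (56900 + 62190.2) / 25100 ≈ 269637 mm.
Then N = f²/(c·h) = 70² / (0.013 × 269637) = 4900 / 3505.3 ≈ 1.40.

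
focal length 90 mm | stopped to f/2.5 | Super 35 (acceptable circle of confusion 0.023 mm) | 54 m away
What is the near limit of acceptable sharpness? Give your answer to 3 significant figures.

39.1 m

Hyperfocal distance H = f²/(N·c) + f = 90²/(2.5 × 0.023) + 90 = 8100/0.0575 + 90 ≈ 140959.6 mm ≈ 141.0 m.
Near limit Dn = s·(H − f)/(H + s − 2f) = 54000 × (140959.6 − 90) / (140959.6 + 54000 − 2 × 90) = 54000 × 140869.6 / 194779.6 ≈ 39054 mm ≈ 39.1 m.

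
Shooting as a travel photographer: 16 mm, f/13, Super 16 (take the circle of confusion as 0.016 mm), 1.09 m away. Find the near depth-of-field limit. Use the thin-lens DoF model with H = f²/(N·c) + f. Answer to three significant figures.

0.582 m

Hyperfocal distance H = f²/(N·c) + f = 16²/(13 × 0.016) + 16 = 256/0.208 + 16 ≈ 1246.8 mm ≈ 1.247 m.
Near limit Dn = s·(H − f)/(H + s − 2f) = 1090 × (1246.8 − 16) / (1246.8 + 1090 − 2 × 16) = 1090 × 1230.8 / 2304.8 ≈ 582.07 mm ≈ 0.582 m.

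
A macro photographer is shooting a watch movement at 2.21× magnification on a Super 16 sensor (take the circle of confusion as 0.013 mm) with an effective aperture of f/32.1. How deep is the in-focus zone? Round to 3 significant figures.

At magnification m, DoF ≈ 2·N_eff·c/m² = 2 × 32.1 × 0.013 / 2.21² = 0.8346 / 4.884 ≈ 0.171 mm.

0.171 mm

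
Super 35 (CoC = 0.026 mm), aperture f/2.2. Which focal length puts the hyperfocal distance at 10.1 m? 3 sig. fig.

From H = f²/(N·c) + f, with f ≪ H: f ≈ √(H·N·c) = √(10100 × 2.2 × 0.026) = √577.72 ≈ 24.04 mm.
The +f correction barely moves this — solving exactly, f² + N·c·f − N·c·H = 0 ⇒ f = (−N·c + √((N·c)² + 4·N·c·H))/2 = (−0.0572 + √2310.9)/2 ≈ 24.007 mm, so f ≈ 24.0 mm.

24.0 mm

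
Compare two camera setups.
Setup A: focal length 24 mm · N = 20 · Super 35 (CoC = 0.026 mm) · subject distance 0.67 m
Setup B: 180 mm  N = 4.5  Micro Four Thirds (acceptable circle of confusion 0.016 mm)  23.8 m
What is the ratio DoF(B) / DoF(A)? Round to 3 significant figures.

Setup A: H = 24²/(20×0.026) + 24 ≈ 1131.7 mm; DoF = Df − Dn = 1607.5 − 423.2 ≈ 1184.3 mm.
Setup B: H = 180²/(4.5×0.016) + 180 ≈ 450180.0 mm; DoF = Df − Dn = 25118.4 − 22613.1 ≈ 2505.3 mm.
Ratio = 2505.3 / 1184.3 ≈ 2.12.

2.12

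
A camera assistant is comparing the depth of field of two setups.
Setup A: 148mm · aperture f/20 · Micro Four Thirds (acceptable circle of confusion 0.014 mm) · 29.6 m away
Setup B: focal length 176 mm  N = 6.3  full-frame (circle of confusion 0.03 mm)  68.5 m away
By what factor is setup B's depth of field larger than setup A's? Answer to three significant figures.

Setup A: H = 148²/(20×0.014) + 148 ≈ 78376.6 mm; DoF = Df − Dn = 47473 − 21504 ≈ 25969 mm.
Setup B: H = 176²/(6.3×0.03) + 176 ≈ 164070.2 mm; DoF = Df − Dn = 117471 − 48346 ≈ 69125 mm.
Ratio = 69125 / 25969 ≈ 2.66.

2.66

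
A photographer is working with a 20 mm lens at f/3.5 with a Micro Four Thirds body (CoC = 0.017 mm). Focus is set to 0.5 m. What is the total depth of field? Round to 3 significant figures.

Hyperfocal distance H = f²/(N·c) + f = 20²/(3.5 × 0.017) + 20 = 400/0.0595 + 20 ≈ 6742.7 mm ≈ 6.743 m.
Near limit Dn = s·(H − f)/(H + s − 2f) = 500 × (6742.7 − 20) / (6742.7 + 500 − 2 × 20) = 500 × 6722.7 / 7202.7 ≈ 466.679 mm.
Far limit Df = s·(H − f)/(H − s) = 500 × (6742.7 − 20) / (6742.7 − 500) = 500 × 6722.7 / 6242.7 ≈ 538.445 mm.
Depth of field = Df − Dn = 538.445 − 466.679 ≈ 71.766 mm.

71.8 mm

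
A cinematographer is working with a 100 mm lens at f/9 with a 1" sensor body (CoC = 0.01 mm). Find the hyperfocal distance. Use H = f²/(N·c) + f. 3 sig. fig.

Hyperfocal distance H = f²/(N·c) + f = 100²/(9 × 0.01) + 100 = 10000/0.09 + 100 ≈ 111211.1 mm ≈ 111 m.

111 m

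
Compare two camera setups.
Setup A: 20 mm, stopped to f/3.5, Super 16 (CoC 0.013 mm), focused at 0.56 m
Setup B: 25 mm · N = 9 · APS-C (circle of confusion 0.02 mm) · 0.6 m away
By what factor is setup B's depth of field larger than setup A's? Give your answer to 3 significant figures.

2.96

Setup A: H = 20²/(3.5×0.013) + 20 ≈ 8811.2 mm; DoF = Df − Dn = 596.649 − 527.593 ≈ 69.056 mm.
Setup B: H = 25²/(9×0.02) + 25 ≈ 3497.2 mm; DoF = Df − Dn = 719.08 − 514.76 ≈ 204.32 mm.
Ratio = 204.32 / 69.056 ≈ 2.96.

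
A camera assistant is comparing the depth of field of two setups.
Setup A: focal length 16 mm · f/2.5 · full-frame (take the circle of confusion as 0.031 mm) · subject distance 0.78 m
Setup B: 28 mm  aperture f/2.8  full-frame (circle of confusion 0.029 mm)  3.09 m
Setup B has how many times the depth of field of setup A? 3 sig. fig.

Setup A: H = 16²/(2.5×0.031) + 16 ≈ 3319.2 mm; DoF = Df − Dn = 1014.69 − 633.48 ≈ 381.21 mm.
Setup B: H = 28²/(2.8×0.029) + 28 ≈ 9683.2 mm; DoF = Df − Dn = 4525.1 − 2346.0 ≈ 2179.1 mm.
Ratio = 2179.1 / 381.21 ≈ 5.72.

5.72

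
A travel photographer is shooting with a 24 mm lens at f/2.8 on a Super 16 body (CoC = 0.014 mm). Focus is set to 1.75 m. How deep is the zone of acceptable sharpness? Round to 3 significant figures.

417 mm

Hyperfocal distance H = f²/(N·c) + f = 24²/(2.8 × 0.014) + 24 = 576/0.0392 + 24 ≈ 14717.9 mm ≈ 14.72 m.
Near limit Dn = s·(H − f)/(H + s − 2f) = 1750 × (14717.9 − 24) / (14717.9 + 1750 − 2 × 24) = 1750 × 14693.9 / 16419.9 ≈ 1566.05 mm.
Far limit Df = s·(H − f)/(H − s) = 1750 × (14717.9 − 24) / (14717.9 − 1750) = 1750 × 14693.9 / 12967.9 ≈ 1982.92 mm.
Depth of field = Df − Dn = 1982.92 − 1566.05 ≈ 416.87 mm.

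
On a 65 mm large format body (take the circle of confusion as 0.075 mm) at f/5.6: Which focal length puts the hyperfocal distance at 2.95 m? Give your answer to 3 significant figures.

35.0 mm

From H = f²/(N·c) + f, with f ≪ H: f ≈ √(H·N·c) = √(2950 × 5.6 × 0.075) = √1239.0 ≈ 35.20 mm.
Exact: f² + N·c·f − N·c·H = 0 ⇒ f = (−N·c + √((N·c)² + 4·N·c·H))/2 = (−0.42 + √4956.2)/2 ≈ 34.990 mm ≈ 35.0 mm.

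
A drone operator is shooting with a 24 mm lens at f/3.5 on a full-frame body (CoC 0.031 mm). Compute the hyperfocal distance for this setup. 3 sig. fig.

Hyperfocal distance H = f²/(N·c) + f = 24²/(3.5 × 0.031) + 24 = 576/0.1085 + 24 ≈ 5332.8 mm ≈ 5.33 m.

5.33 m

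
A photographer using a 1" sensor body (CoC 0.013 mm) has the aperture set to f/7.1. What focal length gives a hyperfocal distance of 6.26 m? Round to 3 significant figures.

From H = f²/(N·c) + f, with f ≪ H: f ≈ √(H·N·c) = √(6260 × 7.1 × 0.013) = √577.80 ≈ 24.04 mm.
The +f correction barely moves this — solving exactly, f² + N·c·f − N·c·H = 0 ⇒ f = (−N·c + √((N·c)² + 4·N·c·H))/2 = (−0.0923 + √2311.2)/2 ≈ 23.991 mm, so f ≈ 24.0 mm.

24.0 mm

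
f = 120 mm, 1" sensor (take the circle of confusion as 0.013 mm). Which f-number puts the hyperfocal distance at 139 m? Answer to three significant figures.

Rearrange H = f²/(N·c) + f for N: N = f² / ((H − f)·c).
N = 120² / ((139000 − 120) × 0.013) = 14400 / 1805 ≈ 7.98.

f/7.98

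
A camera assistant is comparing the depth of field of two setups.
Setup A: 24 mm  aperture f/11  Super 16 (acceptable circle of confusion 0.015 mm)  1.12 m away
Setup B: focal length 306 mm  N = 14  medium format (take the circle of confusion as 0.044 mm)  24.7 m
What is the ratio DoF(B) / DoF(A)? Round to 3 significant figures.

Setup A: H = 24²/(11×0.015) + 24 ≈ 3514.9 mm; DoF = Df − Dn = 1632.55 − 852.39 ≈ 780.16 mm.
Setup B: H = 306²/(14×0.044) + 306 ≈ 152312.5 mm; DoF = Df − Dn = 29421.6 − 21284.3 ≈ 8137.3 mm.
Ratio = 8137.3 / 780.16 ≈ 10.4.

10.4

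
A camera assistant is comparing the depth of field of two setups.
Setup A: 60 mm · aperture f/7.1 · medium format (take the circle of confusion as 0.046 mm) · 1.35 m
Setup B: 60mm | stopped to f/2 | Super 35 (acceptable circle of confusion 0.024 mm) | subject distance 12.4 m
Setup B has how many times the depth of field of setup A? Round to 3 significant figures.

13.1

Setup A: H = 60²/(7.1×0.046) + 60 ≈ 11082.7 mm; DoF = Df − Dn = 1528.93 − 1208.56 ≈ 320.37 mm.
Setup B: H = 60²/(2×0.024) + 60 ≈ 75060.0 mm; DoF = Df − Dn = 14842.0 − 10648.0 ≈ 4194.0 mm.
Ratio = 4194.0 / 320.37 ≈ 13.1.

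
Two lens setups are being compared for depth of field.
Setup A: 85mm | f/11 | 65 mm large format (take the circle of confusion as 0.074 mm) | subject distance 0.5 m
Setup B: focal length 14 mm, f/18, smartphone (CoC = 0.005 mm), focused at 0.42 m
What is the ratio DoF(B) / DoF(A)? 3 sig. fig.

3.46

Setup A: H = 85²/(11×0.074) + 85 ≈ 8960.9 mm; DoF = Df − Dn = 524.525 − 477.666 ≈ 46.859 mm.
Setup B: H = 14²/(18×0.005) + 14 ≈ 2191.8 mm; DoF = Df − Dn = 516.24 − 354.00 ≈ 162.24 mm.
Ratio = 162.24 / 46.859 ≈ 3.46.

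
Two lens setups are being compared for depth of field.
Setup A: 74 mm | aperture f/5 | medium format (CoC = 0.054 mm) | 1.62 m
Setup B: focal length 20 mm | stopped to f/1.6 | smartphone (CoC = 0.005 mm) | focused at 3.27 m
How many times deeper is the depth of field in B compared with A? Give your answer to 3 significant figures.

Setup A: H = 74²/(5×0.054) + 74 ≈ 20355.5 mm; DoF = Df − Dn = 1753.68 − 1505.26 ≈ 248.42 mm.
Setup B: H = 20²/(1.6×0.005) + 20 ≈ 50020.0 mm; DoF = Df − Dn = 3497.33 − 3070.42 ≈ 426.91 mm.
Ratio = 426.91 / 248.42 ≈ 1.72.

1.72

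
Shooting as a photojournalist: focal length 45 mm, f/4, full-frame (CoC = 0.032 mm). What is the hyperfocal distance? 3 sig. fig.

15.9 m

Hyperfocal distance H = f²/(N·c) + f = 45²/(4 × 0.032) + 45 = 2025/0.128 + 45 ≈ 15865.3 mm ≈ 15.9 m.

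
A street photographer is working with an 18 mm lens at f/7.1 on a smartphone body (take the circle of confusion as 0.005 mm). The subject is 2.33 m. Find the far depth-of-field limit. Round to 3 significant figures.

3.12 m

Hyperfocal distance H = f²/(N·c) + f = 18²/(7.1 × 0.005) + 18 = 324/0.0355 + 18 ≈ 9144.8 mm ≈ 9.145 m.
Far limit Df = s·(H − f)/(H − s) = 2330 × (9144.8 − 18) / (9144.8 − 2330) = 2330 × 9126.8 / 6814.8 ≈ 3120.5 mm ≈ 3.12 m.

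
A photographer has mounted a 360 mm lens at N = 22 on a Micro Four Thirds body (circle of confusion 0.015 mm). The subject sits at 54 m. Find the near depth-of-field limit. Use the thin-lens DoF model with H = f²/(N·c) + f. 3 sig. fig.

Hyperfocal distance H = f²/(N·c) + f = 360²/(22 × 0.015) + 360 = 129600/0.33 + 360 ≈ 393087.3 mm ≈ 393.1 m.
Near limit Dn = s·(H − f)/(H + s − 2f) = 54000 × (393087.3 − 360) / (393087.3 + 54000 − 2 × 360) = 54000 × 392727.3 / 446367.3 ≈ 47511 mm ≈ 47.5 m.

47.5 m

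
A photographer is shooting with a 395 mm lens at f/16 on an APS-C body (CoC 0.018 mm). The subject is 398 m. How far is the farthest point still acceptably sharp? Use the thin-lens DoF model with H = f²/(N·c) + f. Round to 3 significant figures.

1500 m

Hyperfocal distance H = f²/(N·c) + f = 395²/(16 × 0.018) + 395 = 156025/0.288 + 395 ≈ 542148.5 mm ≈ 542.1 m.
Far limit Df = s·(H − f)/(H − s) = 398000 × (542148.5 − 395) / (542148.5 − 398000) = 398000 × 541753.5 / 144148.5 ≈ 1495804 mm ≈ 1500 m.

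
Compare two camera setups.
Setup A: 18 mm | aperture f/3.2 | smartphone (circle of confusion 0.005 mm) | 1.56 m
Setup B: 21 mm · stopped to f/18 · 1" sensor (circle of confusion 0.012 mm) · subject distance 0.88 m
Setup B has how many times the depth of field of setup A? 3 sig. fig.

Setup A: H = 18²/(3.2×0.005) + 18 ≈ 20268.0 mm; DoF = Df − Dn = 1688.58 − 1449.61 ≈ 238.97 mm.
Setup B: H = 21²/(18×0.012) + 21 ≈ 2062.7 mm; DoF = Df − Dn = 1519.17 − 619.40 ≈ 899.77 mm.
Ratio = 899.77 / 238.97 ≈ 3.77.

3.77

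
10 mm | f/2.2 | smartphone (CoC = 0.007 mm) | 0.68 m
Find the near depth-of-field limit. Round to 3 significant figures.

0.616 m

Hyperfocal distance H = f²/(N·c) + f = 10²/(2.2 × 0.007) + 10 = 100/0.0154 + 10 ≈ 6503.5 mm ≈ 6.504 m.
Near limit Dn = s·(H − f)/(H + s − 2f) = 680 × (6503.5 − 10) / (6503.5 + 680 − 2 × 10) = 680 × 6493.5 / 7163.5 ≈ 616.40 mm ≈ 0.616 m.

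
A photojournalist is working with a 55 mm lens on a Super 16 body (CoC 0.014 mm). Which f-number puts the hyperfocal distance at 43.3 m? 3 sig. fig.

Rearrange H = f²/(N·c) + f for N: N = f² / ((H − f)·c).
N = 55² / ((43300 − 55) × 0.014) = 3025 / 605.4 ≈ 5.

f/5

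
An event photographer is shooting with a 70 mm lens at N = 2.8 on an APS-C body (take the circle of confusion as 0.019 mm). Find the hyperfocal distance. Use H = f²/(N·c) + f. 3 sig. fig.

92.2 m

Hyperfocal distance H = f²/(N·c) + f = 70²/(2.8 × 0.019) + 70 = 4900/0.0532 + 70 ≈ 92175.3 mm ≈ 92.2 m.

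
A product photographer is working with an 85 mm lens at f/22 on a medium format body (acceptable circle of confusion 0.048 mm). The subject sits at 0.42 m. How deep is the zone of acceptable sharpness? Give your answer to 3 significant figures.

Hyperfocal distance H = f²/(N·c) + f = 85²/(22 × 0.048) + 85 = 7225/1.056 + 85 ≈ 6926.9 mm ≈ 6.927 m.
Near limit Dn = s·(H − f)/(H + s − 2f) = 420 × (6926.9 − 85) / (6926.9 + 420 − 2 × 85) = 420 × 6841.9 / 7176.9 ≈ 400.395 mm.
Far limit Df = s·(H − f)/(H − s) = 420 × (6926.9 − 85) / (6926.9 − 420) = 420 × 6841.9 / 6506.9 ≈ 441.623 mm.
Depth of field = Df − Dn = 441.623 − 400.395 ≈ 41.228 mm.

41.2 mm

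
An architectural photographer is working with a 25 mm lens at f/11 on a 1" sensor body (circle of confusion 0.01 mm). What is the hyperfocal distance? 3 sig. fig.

5.71 m

Hyperfocal distance H = f²/(N·c) + f = 25²/(11 × 0.01) + 25 = 625/0.11 + 25 ≈ 5706.8 mm ≈ 5.71 m.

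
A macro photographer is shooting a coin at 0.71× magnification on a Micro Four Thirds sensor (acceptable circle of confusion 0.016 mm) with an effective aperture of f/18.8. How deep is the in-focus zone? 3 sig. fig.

1.19 mm

At magnification m, DoF ≈ 2·N_eff·c/m² = 2 × 18.8 × 0.016 / 0.71² = 0.6016 / 0.5041 ≈ 1.19 mm.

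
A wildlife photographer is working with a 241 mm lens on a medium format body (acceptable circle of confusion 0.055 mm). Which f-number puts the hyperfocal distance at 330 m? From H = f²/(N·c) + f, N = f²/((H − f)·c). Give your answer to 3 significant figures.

Rearrange H = f²/(N·c) + f for N: N = f² / ((H − f)·c).
N = 241² / ((330000 − 241) × 0.055) = 58081 / 18137 ≈ 3.20.

f/3.20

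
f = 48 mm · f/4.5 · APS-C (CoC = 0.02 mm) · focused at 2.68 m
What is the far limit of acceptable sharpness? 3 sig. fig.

Hyperfocal distance H = f²/(N·c) + f = 48²/(4.5 × 0.02) + 48 = 2304/0.09 + 48 ≈ 25648.0 mm ≈ 25.65 m.
Far limit Df = s·(H − f)/(H − s) = 2680 × (25648.0 − 48) / (25648.0 − 2680) = 2680 × 25600.0 / 22968.0 ≈ 2987.1 mm ≈ 2.99 m.

2.99 m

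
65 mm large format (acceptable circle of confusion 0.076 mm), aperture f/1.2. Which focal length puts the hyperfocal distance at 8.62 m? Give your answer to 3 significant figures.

From H = f²/(N·c) + f, with f ≪ H: f ≈ √(H·N·c) = √(8620 × 1.2 × 0.076) = √786.14 ≈ 28.04 mm.
The +f correction barely moves this — solving exactly, f² + N·c·f − N·c·H = 0 ⇒ f = (−N·c + √((N·c)² + 4·N·c·H))/2 = (−0.0912 + √3144.6)/2 ≈ 27.993 mm, so f ≈ 28.0 mm.

28.0 mm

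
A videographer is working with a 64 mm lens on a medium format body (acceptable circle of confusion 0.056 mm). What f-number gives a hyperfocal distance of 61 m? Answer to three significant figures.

f/1.20

Rearrange H = f²/(N·c) + f for N: N = f² / ((H − f)·c).
N = 64² / ((61000 − 64) × 0.056) = 4096 / 3412 ≈ 1.20.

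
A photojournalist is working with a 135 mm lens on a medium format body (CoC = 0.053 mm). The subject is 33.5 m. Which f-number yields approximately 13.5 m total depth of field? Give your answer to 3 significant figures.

Write h = H − f = f²/(N·c). The thin-lens limits are Dn = s·h/(h + (s−f)) and Df = s·h/(h − (s−f)), so DoF = Df − Dn = 2·s·(s−f)·h / (h² − (s−f)²).
That is a quadratic in h: DoF·h² − 2·s·(s−f)·h − DoF·(s−f)² = 0 ⇒ h = (s−f)·(s + √(s² + DoF²)) / DoF = 33365 × (33500 + √(33500² + 13500²)) / 13500 = 33365 × (33500 + 36117.9) / 13500 ≈ 172059 mm.
Then N = f²/(c·h) = 135² / (0.053 × 172059) = 18225 / 9119.1 ≈ 2.00.

f/2.00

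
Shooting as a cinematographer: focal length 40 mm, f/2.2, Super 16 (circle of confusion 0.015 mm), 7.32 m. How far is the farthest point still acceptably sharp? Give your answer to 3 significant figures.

8.61 m

Hyperfocal distance H = f²/(N·c) + f = 40²/(2.2 × 0.015) + 40 = 1600/0.033 + 40 ≈ 48524.8 mm ≈ 48.52 m.
Far limit Df = s·(H − f)/(H − s) = 7320 × (48524.8 − 40) / (48524.8 − 7320) = 7320 × 48484.8 / 41204.8 ≈ 8613.3 mm ≈ 8.61 m.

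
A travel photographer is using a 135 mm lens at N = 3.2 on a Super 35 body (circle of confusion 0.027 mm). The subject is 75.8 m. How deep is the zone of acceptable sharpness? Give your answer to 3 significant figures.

Hyperfocal distance H = f²/(N·c) + f = 135²/(3.2 × 0.027) + 135 = 18225/0.0864 + 135 ≈ 211072.5 mm ≈ 211.1 m.
Near limit Dn = s·(H − f)/(H + s − 2f) = 75800 × (211072.5 − 135) / (211072.5 + 75800 − 2 × 135) = 75800 × 210937.5 / 286602.5 ≈ 55788 mm.
Far limit Df = s·(H − f)/(H − s) = 75800 × (211072.5 − 135) / (211072.5 − 75800) = 75800 × 210937.5 / 135272.5 ≈ 118199 mm.
Depth of field = Df − Dn = 118199 − 55788 ≈ 62411 mm ≈ 62.4 m.

62.4 m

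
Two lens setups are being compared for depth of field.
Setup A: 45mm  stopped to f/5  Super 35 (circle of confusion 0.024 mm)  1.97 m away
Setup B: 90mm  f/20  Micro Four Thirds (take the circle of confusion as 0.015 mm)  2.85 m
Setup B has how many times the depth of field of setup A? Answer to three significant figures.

1.29

Setup A: H = 45²/(5×0.024) + 45 ≈ 16920.0 mm; DoF = Df − Dn = 2223.66 − 1768.28 ≈ 455.38 mm.
Setup B: H = 90²/(20×0.015) + 90 ≈ 27090.0 mm; DoF = Df − Dn = 3174.50 − 2585.69 ≈ 588.81 mm.
Ratio = 588.81 / 455.38 ≈ 1.29.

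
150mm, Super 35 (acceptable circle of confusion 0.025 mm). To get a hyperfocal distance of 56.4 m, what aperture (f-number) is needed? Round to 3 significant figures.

f/16

Rearrange H = f²/(N·c) + f for N: N = f² / ((H − f)·c).
N = 150² / ((56400 − 150) × 0.025) = 22500 / 1406 ≈ 16.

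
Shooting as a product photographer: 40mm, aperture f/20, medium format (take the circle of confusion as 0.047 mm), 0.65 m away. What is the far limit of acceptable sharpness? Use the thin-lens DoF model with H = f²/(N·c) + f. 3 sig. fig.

1.01 m

Hyperfocal distance H = f²/(N·c) + f = 40²/(20 × 0.047) + 40 = 1600/0.94 + 40 ≈ 1742.1 mm ≈ 1.742 m.
Far limit Df = s·(H − f)/(H − s) = 650 × (1742.1 − 40) / (1742.1 − 650) = 650 × 1702.1 / 1092.1 ≈ 1013.1 mm ≈ 1.01 m.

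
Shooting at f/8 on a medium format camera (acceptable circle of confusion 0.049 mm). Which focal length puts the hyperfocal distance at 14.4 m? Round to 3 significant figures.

74.9 mm

From H = f²/(N·c) + f, with f ≪ H: f ≈ √(H·N·c) = √(14400 × 8 × 0.049) = √5644.8 ≈ 75.13 mm.
Exact: f² + N·c·f − N·c·H = 0 ⇒ f = (−N·c + √((N·c)² + 4·N·c·H))/2 = (−0.392 + √22579)/2 ≈ 74.936 mm ≈ 74.9 mm.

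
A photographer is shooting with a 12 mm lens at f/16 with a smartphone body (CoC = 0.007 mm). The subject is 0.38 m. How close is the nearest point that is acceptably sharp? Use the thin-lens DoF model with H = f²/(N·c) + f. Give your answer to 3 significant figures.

295 mm

Hyperfocal distance H = f²/(N·c) + f = 12²/(16 × 0.007) + 12 = 144/0.112 + 12 ≈ 1297.7 mm ≈ 1.298 m.
Near limit Dn = s·(H − f)/(H + s − 2f) = 380 × (1297.7 − 12) / (1297.7 + 380 − 2 × 12) = 380 × 1285.7 / 1653.7 ≈ 295.44 mm.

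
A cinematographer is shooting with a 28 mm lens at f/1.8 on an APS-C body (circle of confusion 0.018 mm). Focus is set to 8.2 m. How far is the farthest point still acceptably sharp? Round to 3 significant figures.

12.4 m

Hyperfocal distance H = f²/(N·c) + f = 28²/(1.8 × 0.018) + 28 = 784/0.0324 + 28 ≈ 24225.5 mm ≈ 24.23 m.
Far limit Df = s·(H − f)/(H − s) = 8200 × (24225.5 − 28) / (24225.5 − 8200) = 8200 × 24197.5 / 16025.5 ≈ 12381 mm ≈ 12.4 m.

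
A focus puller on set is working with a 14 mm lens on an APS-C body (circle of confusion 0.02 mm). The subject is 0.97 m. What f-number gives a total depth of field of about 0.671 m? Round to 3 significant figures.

f/3.20

Write h = H − f = f²/(N·c). The thin-lens limits are Dn = s·h/(h + (s−f)) and Df = s·h/(h − (s−f)), so DoF = Df − Dn = 2·s·(s−f)·h / (h² − (s−f)²).
That is a quadratic in h: DoF·h² − 2·s·(s−f)·h − DoF·(s−f)² = 0 ⇒ h = (s−f)·(s + √(s² + DoF²)) / DoF = 956 × (970 + √(970² + 671²)) / 671 = 956 × (970 + 1179.47) / 671 ≈ 3062.4 mm.
Then N = f²/(c·h) = 14² / (0.02 × 3062.4) = 196 / 61.249 ≈ 3.20.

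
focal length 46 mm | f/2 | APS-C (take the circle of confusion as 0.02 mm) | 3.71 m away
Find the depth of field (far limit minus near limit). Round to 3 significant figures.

0.516 m

Hyperfocal distance H = f²/(N·c) + f = 46²/(2 × 0.02) + 46 = 2116/0.04 + 46 ≈ 52946.0 mm ≈ 52.95 m.
Near limit Dn = s·(H − f)/(H + s − 2f) = 3710 × (52946.0 − 46) / (52946.0 + 3710 − 2 × 46) = 3710 × 52900.0 / 56564.0 ≈ 3469.68 mm.
Far limit Df = s·(H − f)/(H − s) = 3710 × (52946.0 − 46) / (52946.0 − 3710) = 3710 × 52900.0 / 49236.0 ≈ 3986.09 mm.
Depth of field = Df − Dn = 3986.09 − 3469.68 ≈ 516.41 mm ≈ 0.516 m.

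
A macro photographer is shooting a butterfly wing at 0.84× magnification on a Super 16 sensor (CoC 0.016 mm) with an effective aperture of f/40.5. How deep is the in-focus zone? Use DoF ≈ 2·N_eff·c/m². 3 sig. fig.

1.84 mm

At magnification m, DoF ≈ 2·N_eff·c/m² = 2 × 40.5 × 0.016 / 0.84² = 1.296 / 0.7056 ≈ 1.84 mm.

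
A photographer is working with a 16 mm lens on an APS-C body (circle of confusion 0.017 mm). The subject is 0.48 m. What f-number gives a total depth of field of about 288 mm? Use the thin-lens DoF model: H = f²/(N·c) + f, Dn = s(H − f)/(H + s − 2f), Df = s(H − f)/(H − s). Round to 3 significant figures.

f/8.99

Write h = H − f = f²/(N·c). The thin-lens limits are Dn = s·h/(h + (s−f)) and Df = s·h/(h − (s−f)), so DoF = Df − Dn = 2·s·(s−f)·h / (h² − (s−f)²).
That is a quadratic in h: DoF·h² − 2·s·(s−f)·h − DoF·(s−f)² = 0 ⇒ h = (s−f)·(s + √(s² + DoF²)) / DoF = 464 × (480 + √(480² + 288²)) / 288 = 464 × (480 + 559.771) / 288 ≈ 1675.2 mm.
Then N = f²/(c·h) = 16² / (0.017 × 1675.2) = 256 / 28.478 ≈ 8.99.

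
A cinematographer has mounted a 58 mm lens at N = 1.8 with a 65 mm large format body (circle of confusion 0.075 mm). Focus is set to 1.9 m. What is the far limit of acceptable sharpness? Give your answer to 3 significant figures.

2.05 m

Hyperfocal distance H = f²/(N·c) + f = 58²/(1.8 × 0.075) + 58 = 3364/0.135 + 58 ≈ 24976.5 mm ≈ 24.98 m.
Far limit Df = s·(H − f)/(H − s) = 1900 × (24976.5 − 58) / (24976.5 − 1900) = 1900 × 24918.5 / 23076.5 ≈ 2051.7 mm ≈ 2.05 m.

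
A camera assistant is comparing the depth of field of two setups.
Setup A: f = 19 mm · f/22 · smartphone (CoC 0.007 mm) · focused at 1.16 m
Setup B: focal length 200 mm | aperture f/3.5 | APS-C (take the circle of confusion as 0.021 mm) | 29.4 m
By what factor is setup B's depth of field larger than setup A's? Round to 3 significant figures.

Setup A: H = 19²/(22×0.007) + 19 ≈ 2363.2 mm; DoF = Df − Dn = 2260.1 − 780.2 ≈ 1479.9 mm.
Setup B: H = 200²/(3.5×0.021) + 200 ≈ 544417.7 mm; DoF = Df − Dn = 31066.9 − 27902.9 ≈ 3164.0 mm.
Ratio = 3164.0 / 1479.9 ≈ 2.14.

2.14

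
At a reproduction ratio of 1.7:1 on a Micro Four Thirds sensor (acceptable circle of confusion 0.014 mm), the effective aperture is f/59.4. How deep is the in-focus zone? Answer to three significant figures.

0.576 mm

At magnification m, DoF ≈ 2·N_eff·c/m² = 2 × 59.4 × 0.014 / 1.7² = 1.663 / 2.89 ≈ 0.576 mm.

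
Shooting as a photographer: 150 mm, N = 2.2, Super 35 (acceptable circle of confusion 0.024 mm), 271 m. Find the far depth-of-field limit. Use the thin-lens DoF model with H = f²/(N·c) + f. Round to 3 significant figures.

Hyperfocal distance H = f²/(N·c) + f = 150²/(2.2 × 0.024) + 150 = 22500/0.0528 + 150 ≈ 426286.4 mm ≈ 426.3 m.
Far limit Df = s·(H − f)/(H − s) = 271000 × (426286.4 − 150) / (426286.4 − 271000) = 271000 × 426136.4 / 155286.4 ≈ 743677 mm ≈ 744 m.

744 m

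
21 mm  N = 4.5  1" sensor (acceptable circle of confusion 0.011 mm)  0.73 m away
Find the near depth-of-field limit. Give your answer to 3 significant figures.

0.676 m

Hyperfocal distance H = f²/(N·c) + f = 21²/(4.5 × 0.011) + 21 = 441/0.0495 + 21 ≈ 8930.1 mm ≈ 8.930 m.
Near limit Dn = s·(H − f)/(H + s − 2f) = 730 × (8930.1 − 21) / (8930.1 + 730 − 2 × 21) = 730 × 8909.1 / 9618.1 ≈ 676.19 mm ≈ 0.676 m.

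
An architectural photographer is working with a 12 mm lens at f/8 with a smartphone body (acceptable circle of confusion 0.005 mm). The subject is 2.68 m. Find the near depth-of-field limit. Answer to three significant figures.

Hyperfocal distance H = f²/(N·c) + f = 12²/(8 × 0.005) + 12 = 144/0.04 + 12 ≈ 3612.0 mm ≈ 3.612 m.
Near limit Dn = s·(H − f)/(H + s − 2f) = 2680 × (3612.0 − 12) / (3612.0 + 2680 − 2 × 12) = 2680 × 3600.0 / 6268.0 ≈ 1539.2 mm ≈ 1.54 m.

1.54 m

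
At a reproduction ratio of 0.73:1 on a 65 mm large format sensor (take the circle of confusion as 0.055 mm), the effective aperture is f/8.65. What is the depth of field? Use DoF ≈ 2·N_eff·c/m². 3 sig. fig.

1.79 mm

At magnification m, DoF ≈ 2·N_eff·c/m² = 2 × 8.65 × 0.055 / 0.73² = 0.9515 / 0.5329 ≈ 1.79 mm.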